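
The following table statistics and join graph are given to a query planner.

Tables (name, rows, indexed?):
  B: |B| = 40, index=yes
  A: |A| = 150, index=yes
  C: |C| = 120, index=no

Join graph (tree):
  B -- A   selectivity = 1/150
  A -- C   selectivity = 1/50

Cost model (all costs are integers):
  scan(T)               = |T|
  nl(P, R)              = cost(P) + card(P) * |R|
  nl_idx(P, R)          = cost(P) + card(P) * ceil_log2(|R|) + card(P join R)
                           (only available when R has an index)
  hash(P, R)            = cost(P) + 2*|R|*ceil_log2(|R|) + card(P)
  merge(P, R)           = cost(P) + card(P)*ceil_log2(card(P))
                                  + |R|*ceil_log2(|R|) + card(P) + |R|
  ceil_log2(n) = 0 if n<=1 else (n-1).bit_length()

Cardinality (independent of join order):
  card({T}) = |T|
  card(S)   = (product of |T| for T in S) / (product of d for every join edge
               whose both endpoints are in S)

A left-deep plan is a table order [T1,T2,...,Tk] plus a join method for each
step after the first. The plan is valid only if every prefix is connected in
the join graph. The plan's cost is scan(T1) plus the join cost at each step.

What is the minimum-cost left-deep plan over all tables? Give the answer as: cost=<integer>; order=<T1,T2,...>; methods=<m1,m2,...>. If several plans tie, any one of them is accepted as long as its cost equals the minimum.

Selinger DP (subsets sized 1..n):
  {B}: scan cost=40, card=40
  {A}: scan cost=150, card=150
  {C}: scan cost=120, card=120
  {AB}: card=40; try (A,nl_idx)→400, (B,hash)→780, (B,nl_idx)→1090, (A,merge)→1670, (B,merge)→1780, (A,hash)→2480 …(+2); best=400 via (A,nl_idx)
  {AC}: card=360; try (A,nl_idx)→1440, (C,hash)→1980, (A,merge)→2430, (C,merge)→2460, (A,hash)→2640, (A,nl)→18120 …(+1); best=1440 via (A,nl_idx)
  {ABC}: card=96; try (C,merge)→1640, (C,hash)→2120, (B,hash)→2280, (B,nl_idx)→3696, (C,nl)→5200, (B,merge)→5320 …(+1); best=1640 via (C,merge)

cost=1640; order=B,A,C; methods=nl_idx,merge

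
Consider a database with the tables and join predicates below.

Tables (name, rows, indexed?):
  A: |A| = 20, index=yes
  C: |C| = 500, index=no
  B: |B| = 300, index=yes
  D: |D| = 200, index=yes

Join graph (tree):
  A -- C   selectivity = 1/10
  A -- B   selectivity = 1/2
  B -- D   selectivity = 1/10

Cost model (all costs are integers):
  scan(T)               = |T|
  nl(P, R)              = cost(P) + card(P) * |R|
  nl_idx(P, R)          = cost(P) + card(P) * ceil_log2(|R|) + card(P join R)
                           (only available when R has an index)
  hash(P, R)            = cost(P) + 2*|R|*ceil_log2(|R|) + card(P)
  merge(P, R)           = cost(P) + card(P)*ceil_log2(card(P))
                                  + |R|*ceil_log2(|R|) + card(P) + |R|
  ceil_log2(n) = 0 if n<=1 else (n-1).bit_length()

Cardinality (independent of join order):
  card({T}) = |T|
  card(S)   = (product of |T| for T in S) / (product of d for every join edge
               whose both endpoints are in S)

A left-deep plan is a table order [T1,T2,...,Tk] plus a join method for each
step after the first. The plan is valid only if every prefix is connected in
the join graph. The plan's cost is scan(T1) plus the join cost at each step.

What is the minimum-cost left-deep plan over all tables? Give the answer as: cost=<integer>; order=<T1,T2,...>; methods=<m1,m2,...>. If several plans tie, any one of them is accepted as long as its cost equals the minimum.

cost=76000; order=B,A,D,C; methods=hash,hash,hash

Selinger DP (subsets sized 1..n):
  {A}: scan cost=20, card=20
  {C}: scan cost=500, card=500
  {B}: scan cost=300, card=300
  {D}: scan cost=200, card=200
  {AC}: card=1000; try (A,hash)→1200, (A,nl_idx)→4000, (C,merge)→5140, (A,merge)→5620, (C,hash)→9040, (C,nl)→10020 …(+1); best=1200 via (A,hash)
  {AB}: card=3000; try (A,hash)→800, (B,merge)→3140, (B,nl_idx)→3200, (A,merge)→3420, (A,nl_idx)→4800, (B,hash)→5440 …(+2); best=800 via (A,hash)
  {BD}: card=6000; try (D,hash)→3800, (B,merge)→5000, (D,merge)→5100, (B,hash)→5800, (B,nl_idx)→8000, (D,nl_idx)→8700 …(+2); best=3800 via (D,hash)
  {ABC}: card=150000; try (B,hash)→7600, (C,hash)→12800, (B,merge)→15200, (C,merge)→44800, (B,nl_idx)→160200, (B,nl)→301200 …(+1); best=7600 via (B,hash)
  {ABD}: card=60000; try (D,hash)→7000, (A,hash)→10000, (D,merge)→41600, (D,nl_idx)→84800, (A,merge)→87920, (A,nl_idx)→93800 …(+2); best=7000 via (D,hash)
  {ABCD}: card=3000000; try (C,hash)→76000, (D,hash)→160800, (C,merge)→1032000, (D,merge)→2859400, (D,nl_idx)→4207600, (C,nl)→30007000 …(+1); best=76000 via (C,hash)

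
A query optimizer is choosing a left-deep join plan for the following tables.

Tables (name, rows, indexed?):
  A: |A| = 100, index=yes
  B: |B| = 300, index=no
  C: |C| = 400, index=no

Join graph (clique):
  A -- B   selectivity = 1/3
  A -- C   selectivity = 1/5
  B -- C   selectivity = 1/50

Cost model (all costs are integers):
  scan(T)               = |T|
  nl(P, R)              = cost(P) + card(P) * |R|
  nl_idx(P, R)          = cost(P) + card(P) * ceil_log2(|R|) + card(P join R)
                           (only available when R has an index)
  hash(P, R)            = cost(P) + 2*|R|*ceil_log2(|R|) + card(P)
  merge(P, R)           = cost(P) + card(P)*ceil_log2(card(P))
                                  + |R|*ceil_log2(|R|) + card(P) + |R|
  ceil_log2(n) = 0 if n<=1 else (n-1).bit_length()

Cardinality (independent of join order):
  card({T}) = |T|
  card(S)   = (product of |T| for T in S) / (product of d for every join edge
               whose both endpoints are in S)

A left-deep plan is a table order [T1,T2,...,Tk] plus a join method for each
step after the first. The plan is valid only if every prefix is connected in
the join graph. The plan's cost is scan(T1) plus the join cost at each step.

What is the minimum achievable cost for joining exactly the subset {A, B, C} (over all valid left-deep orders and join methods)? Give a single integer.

10000

Selinger DP over subsets of {A,B,C}:
  {A}: scan cost=100, card=100
  {B}: scan cost=300, card=300
  {C}: scan cost=400, card=400
  {AB}: card=10000; try (A,hash)→2000, (B,merge)→3900, (A,merge)→4100, (B,hash)→5600, (A,nl_idx)→12400, (B,nl)→30100 …(+1); best=2000 via (A,hash)
  {AC}: card=8000; try (A,hash)→2200, (C,merge)→4900, (A,merge)→5200, (C,hash)→7400, (A,nl_idx)→11200, (C,nl)→40100 …(+1); best=2200 via (A,hash)
  {BC}: card=2400; try (B,hash)→6200, (C,merge)→7300, (B,merge)→7400, (C,hash)→7800, (C,nl)→120300, (B,nl)→120400; best=6200 via (B,hash)
  {ABC}: card=16000; try (A,hash)→10000, (B,hash)→15600, (C,hash)→19200, (A,merge)→38200, (A,nl_idx)→39000, (B,merge)→117200 …(+4); best=10000 via (A,hash)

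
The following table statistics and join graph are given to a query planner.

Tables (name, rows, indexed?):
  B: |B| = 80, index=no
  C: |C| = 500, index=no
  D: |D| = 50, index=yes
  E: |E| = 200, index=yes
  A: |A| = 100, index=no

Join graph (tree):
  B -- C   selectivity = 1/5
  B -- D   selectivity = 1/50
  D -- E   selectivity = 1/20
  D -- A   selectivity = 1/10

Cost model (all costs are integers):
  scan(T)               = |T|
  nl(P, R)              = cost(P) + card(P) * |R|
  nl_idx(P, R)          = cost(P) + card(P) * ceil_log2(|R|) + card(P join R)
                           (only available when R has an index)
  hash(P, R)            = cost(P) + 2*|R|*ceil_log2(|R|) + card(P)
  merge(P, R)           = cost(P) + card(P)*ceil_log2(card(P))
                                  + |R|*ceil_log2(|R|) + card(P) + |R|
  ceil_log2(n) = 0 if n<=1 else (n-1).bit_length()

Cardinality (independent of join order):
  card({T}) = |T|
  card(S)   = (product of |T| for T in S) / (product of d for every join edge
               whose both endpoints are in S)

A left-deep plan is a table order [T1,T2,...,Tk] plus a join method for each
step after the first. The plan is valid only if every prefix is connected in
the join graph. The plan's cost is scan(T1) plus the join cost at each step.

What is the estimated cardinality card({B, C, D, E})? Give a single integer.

80000

Tables in S: B(80), C(500), D(50), E(200)
Edges inside S: B-C(d=5), B-D(d=50), D-E(d=20)
numerator = 80 * 500 * 50 * 200 = 400000000
denominator = 5 * 50 * 20 = 5000
card(S) = 400000000 / 5000 = 80000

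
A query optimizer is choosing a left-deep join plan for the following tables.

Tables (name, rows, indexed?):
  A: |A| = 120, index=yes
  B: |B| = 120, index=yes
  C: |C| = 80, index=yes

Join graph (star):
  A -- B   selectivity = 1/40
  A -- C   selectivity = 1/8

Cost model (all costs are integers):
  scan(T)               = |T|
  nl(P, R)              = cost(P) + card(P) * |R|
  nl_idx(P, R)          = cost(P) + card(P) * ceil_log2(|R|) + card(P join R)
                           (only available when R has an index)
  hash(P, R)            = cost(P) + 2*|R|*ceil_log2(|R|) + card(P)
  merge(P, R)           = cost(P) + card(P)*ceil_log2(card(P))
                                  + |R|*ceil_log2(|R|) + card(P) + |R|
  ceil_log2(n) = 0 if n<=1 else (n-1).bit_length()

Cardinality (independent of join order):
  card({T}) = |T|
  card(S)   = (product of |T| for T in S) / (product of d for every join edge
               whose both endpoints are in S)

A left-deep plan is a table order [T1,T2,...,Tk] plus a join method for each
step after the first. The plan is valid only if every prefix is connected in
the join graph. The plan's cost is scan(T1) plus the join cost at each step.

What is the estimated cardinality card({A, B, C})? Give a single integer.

Tables in S: A(120), B(120), C(80)
Edges inside S: A-B(d=40), A-C(d=8)
numerator = 120 * 120 * 80 = 1152000
denominator = 40 * 8 = 320
card(S) = 1152000 / 320 = 3600

3600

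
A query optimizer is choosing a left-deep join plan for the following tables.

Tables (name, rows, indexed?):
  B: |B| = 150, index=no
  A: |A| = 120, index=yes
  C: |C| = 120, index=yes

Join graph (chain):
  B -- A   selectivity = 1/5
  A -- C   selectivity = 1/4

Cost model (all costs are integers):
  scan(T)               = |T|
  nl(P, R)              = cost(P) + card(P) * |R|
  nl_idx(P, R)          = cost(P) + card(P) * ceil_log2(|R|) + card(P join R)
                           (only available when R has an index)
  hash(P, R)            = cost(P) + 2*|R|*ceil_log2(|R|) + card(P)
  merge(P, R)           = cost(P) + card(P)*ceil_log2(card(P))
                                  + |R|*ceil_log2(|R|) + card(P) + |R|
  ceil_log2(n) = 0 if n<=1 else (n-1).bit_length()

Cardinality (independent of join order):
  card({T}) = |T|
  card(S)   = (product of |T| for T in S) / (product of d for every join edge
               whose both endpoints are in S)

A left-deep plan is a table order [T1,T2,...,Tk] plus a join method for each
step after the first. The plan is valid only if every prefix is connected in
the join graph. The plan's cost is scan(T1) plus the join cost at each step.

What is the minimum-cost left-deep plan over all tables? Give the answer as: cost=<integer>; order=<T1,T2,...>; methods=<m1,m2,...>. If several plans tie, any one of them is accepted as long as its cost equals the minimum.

cost=7260; order=B,A,C; methods=hash,hash

Selinger DP (subsets sized 1..n):
  {B}: scan cost=150, card=150
  {A}: scan cost=120, card=120
  {C}: scan cost=120, card=120
  {AB}: card=3600; try (A,hash)→1980, (B,merge)→2430, (A,merge)→2460, (B,hash)→2640, (A,nl_idx)→4800, (B,nl)→18120 …(+1); best=1980 via (A,hash)
  {AC}: card=3600; try (C,hash)→1920, (A,hash)→1920, (C,merge)→2040, (A,merge)→2040, (C,nl_idx)→4560, (A,nl_idx)→4560 …(+2); best=1920 via (C,hash)
  {ABC}: card=108000; try (C,hash)→7260, (B,hash)→7920, (C,merge)→49740, (B,merge)→50070, (C,nl_idx)→135180, (C,nl)→433980 …(+1); best=7260 via (C,hash)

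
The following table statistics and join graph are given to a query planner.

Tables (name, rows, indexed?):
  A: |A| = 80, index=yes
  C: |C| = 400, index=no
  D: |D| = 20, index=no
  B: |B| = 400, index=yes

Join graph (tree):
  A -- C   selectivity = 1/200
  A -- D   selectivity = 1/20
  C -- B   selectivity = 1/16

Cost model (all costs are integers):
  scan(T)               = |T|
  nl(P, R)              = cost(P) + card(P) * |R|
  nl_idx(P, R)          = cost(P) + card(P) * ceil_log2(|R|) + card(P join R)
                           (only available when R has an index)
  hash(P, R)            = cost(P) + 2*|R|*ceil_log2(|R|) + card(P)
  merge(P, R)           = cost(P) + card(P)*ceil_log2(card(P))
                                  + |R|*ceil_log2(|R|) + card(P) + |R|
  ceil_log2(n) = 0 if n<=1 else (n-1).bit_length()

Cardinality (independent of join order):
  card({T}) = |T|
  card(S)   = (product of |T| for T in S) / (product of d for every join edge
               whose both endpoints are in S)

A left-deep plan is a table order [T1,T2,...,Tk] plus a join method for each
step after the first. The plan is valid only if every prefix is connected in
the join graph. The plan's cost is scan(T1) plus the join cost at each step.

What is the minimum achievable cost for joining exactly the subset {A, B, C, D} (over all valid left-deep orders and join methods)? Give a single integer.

Selinger DP over subsets of {A,B,C,D}:
  {A}: scan cost=80, card=80
  {C}: scan cost=400, card=400
  {D}: scan cost=20, card=20
  {B}: scan cost=400, card=400
  {AC}: card=160; try (A,hash)→1920, (A,nl_idx)→3360, (C,merge)→4720, (A,merge)→5040, (C,hash)→7360, (C,nl)→32080 …(+1); best=1920 via (A,hash)
  {AD}: card=80; try (A,nl_idx)→240, (D,hash)→360, (A,merge)→780, (D,merge)→840, (A,hash)→1160, (A,nl)→1620 …(+1); best=240 via (A,nl_idx)
  {BC}: card=10000; try (C,hash)→8000, (B,hash)→8000, (C,merge)→8400, (B,merge)→8400, (B,nl_idx)→14000, (C,nl)→160400 …(+1); best=8000 via (C,hash)
  {ACD}: card=160; try (D,hash)→2280, (D,merge)→3480, (C,merge)→4880, (D,nl)→5120, (C,hash)→7520, (C,nl)→32240; best=2280 via (D,hash)
  {ABC}: card=4000; try (B,merge)→7360, (B,nl_idx)→7360, (B,hash)→9280, (A,hash)→19120, (B,nl)→65920, (A,nl_idx)→82000 …(+2); best=7360 via (B,merge)
  {ABCD}: card=4000; try (B,merge)→7720, (B,nl_idx)→7720, (B,hash)→9640, (D,hash)→11560, (D,merge)→59480, (B,nl)→66280 …(+1); best=7720 via (B,merge)

7720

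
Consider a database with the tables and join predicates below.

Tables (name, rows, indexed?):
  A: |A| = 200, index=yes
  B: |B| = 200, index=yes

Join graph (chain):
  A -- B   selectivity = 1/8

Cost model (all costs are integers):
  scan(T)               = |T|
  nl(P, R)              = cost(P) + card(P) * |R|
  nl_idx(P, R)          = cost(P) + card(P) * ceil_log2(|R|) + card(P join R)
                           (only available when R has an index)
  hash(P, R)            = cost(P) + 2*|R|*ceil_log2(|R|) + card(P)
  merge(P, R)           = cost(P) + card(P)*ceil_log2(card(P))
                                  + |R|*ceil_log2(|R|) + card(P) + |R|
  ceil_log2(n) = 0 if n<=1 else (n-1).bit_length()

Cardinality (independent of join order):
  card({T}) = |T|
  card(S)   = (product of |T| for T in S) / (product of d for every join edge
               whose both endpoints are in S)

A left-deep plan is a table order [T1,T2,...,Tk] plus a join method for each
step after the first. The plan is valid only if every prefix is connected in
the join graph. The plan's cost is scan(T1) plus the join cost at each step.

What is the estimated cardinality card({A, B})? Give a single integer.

Tables in S: A(200), B(200)
Edges inside S: A-B(d=8)
numerator = 200 * 200 = 40000
denominator = 8 = 8
card(S) = 40000 / 8 = 5000

5000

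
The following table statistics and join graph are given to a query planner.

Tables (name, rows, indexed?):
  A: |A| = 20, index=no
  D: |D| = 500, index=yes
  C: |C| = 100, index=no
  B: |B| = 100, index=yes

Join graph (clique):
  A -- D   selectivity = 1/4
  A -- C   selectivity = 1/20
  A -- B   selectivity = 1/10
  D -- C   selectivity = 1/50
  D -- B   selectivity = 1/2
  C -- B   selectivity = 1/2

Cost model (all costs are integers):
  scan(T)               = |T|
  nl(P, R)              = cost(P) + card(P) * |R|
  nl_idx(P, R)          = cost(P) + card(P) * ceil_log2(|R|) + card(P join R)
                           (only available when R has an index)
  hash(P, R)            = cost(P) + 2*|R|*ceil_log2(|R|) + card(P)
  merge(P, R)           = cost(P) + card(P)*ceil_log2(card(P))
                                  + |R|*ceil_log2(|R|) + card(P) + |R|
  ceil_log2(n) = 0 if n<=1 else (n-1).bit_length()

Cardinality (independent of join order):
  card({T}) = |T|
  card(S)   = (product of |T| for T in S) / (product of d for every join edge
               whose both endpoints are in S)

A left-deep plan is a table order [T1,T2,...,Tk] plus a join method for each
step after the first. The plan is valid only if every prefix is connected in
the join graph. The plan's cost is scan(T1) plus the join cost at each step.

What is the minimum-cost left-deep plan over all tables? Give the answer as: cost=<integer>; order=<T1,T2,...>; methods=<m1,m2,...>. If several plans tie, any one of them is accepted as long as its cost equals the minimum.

cost=3200; order=C,A,D,B; methods=hash,nl_idx,hash

Selinger DP (subsets sized 1..n):
  {A}: scan cost=20, card=20
  {D}: scan cost=500, card=500
  {C}: scan cost=100, card=100
  {B}: scan cost=100, card=100
  {AD}: card=2500; try (A,hash)→1200, (D,nl_idx)→2700, (D,merge)→5140, (A,merge)→5620, (D,hash)→9040, (D,nl)→10020 …(+1); best=1200 via (A,hash)
  {AC}: card=100; try (A,hash)→400, (C,merge)→940, (A,merge)→1020, (C,hash)→1440, (C,nl)→2020, (A,nl)→2100; best=400 via (A,hash)
  {AB}: card=200; try (B,nl_idx)→360, (A,hash)→400, (B,merge)→940, (A,merge)→1020, (B,hash)→1440, (B,nl)→2020 …(+1); best=360 via (B,nl_idx)
  {CD}: card=1000; try (D,nl_idx)→2000, (C,hash)→2400, (D,merge)→5900, (C,merge)→6300, (D,hash)→9200, (D,nl)→50100 …(+1); best=2000 via (D,nl_idx)
  {BD}: card=25000; try (B,hash)→2400, (D,merge)→5900, (B,merge)→6300, (D,hash)→9200, (D,nl_idx)→26000, (B,nl_idx)→29000 …(+2); best=2400 via (B,hash)
  {BC}: card=5000; try (C,hash)→1600, (B,hash)→1600, (C,merge)→1700, (B,merge)→1700, (B,nl_idx)→5800, (C,nl)→10100 …(+1); best=1600 via (C,hash)
  {ACD}: card=250; try (D,nl_idx)→1550, (A,hash)→3200, (C,hash)→5100, (D,merge)→6200, (D,hash)→9500, (A,merge)→13120 …(+4); best=1550 via (D,nl_idx)
  {ABD}: card=12500; try (B,hash)→5100, (D,merge)→7160, (D,hash)→9560, (D,nl_idx)→14660, (A,hash)→27600, (B,nl_idx)→31200 …(+5); best=5100 via (B,hash)
  {ABC}: card=500; try (B,nl_idx)→1600, (B,hash)→1900, (C,hash)→1960, (B,merge)→2000, (C,merge)→2960, (A,hash)→6800 …(+4); best=1600 via (B,nl_idx)
  {BCD}: card=25000; try (B,hash)→4400, (B,merge)→13800, (D,hash)→15600, (C,hash)→28800, (B,nl_idx)→34000, (D,nl_idx)→71600 …(+5); best=4400 via (B,hash)
  {ABCD}: card=625; try (B,hash)→3200, (B,nl_idx)→3925, (B,merge)→4600, (D,nl_idx)→6725, (D,hash)→11100, (D,merge)→11600 …(+8); best=3200 via (B,hash)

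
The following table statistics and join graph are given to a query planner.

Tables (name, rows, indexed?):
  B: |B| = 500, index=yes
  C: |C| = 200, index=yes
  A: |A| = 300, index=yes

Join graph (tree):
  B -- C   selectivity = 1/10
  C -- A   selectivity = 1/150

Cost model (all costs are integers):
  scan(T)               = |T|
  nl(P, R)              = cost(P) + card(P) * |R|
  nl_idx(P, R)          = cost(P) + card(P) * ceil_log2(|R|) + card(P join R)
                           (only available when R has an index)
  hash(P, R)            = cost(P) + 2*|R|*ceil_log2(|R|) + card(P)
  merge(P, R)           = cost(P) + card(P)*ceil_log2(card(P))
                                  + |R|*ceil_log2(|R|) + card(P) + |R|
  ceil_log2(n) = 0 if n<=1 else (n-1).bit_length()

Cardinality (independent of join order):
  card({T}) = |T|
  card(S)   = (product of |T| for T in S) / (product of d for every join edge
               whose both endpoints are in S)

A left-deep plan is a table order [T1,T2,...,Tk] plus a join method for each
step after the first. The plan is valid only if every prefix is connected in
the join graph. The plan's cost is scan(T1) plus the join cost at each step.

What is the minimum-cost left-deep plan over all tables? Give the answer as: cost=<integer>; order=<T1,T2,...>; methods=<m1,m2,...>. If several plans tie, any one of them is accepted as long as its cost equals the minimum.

Selinger DP (subsets sized 1..n):
  {B}: scan cost=500, card=500
  {C}: scan cost=200, card=200
  {A}: scan cost=300, card=300
  {BC}: card=10000; try (C,hash)→4200, (B,merge)→7000, (C,merge)→7300, (B,hash)→9400, (B,nl_idx)→12000, (C,nl_idx)→14500 …(+2); best=4200 via (C,hash)
  {AC}: card=400; try (A,nl_idx)→2400, (C,nl_idx)→3100, (C,hash)→3800, (A,merge)→5000, (C,merge)→5100, (A,hash)→5800 …(+2); best=2400 via (A,nl_idx)
  {ABC}: card=20000; try (B,merge)→11400, (B,hash)→11800, (A,hash)→19600, (B,nl_idx)→26000, (A,nl_idx)→114200, (A,merge)→157200 …(+2); best=11400 via (B,merge)

cost=11400; order=C,A,B; methods=nl_idx,merge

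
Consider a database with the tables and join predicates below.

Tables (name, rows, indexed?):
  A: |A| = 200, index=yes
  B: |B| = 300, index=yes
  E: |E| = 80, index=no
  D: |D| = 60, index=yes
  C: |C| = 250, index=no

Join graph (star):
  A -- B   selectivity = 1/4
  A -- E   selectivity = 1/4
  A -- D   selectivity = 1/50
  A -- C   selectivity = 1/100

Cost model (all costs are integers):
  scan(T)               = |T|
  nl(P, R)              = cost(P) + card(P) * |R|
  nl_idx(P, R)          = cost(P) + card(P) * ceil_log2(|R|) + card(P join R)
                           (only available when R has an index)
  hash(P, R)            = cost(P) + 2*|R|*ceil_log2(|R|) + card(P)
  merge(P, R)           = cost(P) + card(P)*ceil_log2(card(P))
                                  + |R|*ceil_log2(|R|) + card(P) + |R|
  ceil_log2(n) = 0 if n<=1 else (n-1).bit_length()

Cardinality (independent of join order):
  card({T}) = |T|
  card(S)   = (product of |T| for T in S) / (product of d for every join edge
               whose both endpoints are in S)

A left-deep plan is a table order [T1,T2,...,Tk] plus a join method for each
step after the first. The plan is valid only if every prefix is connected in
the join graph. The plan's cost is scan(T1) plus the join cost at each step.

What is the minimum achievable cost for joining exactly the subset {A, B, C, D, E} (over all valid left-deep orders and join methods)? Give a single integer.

23090

Selinger DP over subsets of {A,B,C,D,E}:
  {A}: scan cost=200, card=200
  {B}: scan cost=300, card=300
  {E}: scan cost=80, card=80
  {D}: scan cost=60, card=60
  {C}: scan cost=250, card=250
  {AB}: card=15000; try (A,hash)→3800, (B,merge)→5000, (A,merge)→5100, (B,hash)→5800, (B,nl_idx)→17000, (A,nl_idx)→17700 …(+2); best=3800 via (A,hash)
  {AE}: card=4000; try (E,hash)→1520, (A,merge)→2520, (E,merge)→2640, (A,hash)→3360, (A,nl_idx)→4720, (A,nl)→16080 …(+1); best=1520 via (E,hash)
  {AD}: card=240; try (A,nl_idx)→780, (D,hash)→1120, (D,nl_idx)→1640, (A,merge)→2280, (D,merge)→2420, (A,hash)→3320 …(+2); best=780 via (A,nl_idx)
  {AC}: card=500; try (A,nl_idx)→2750, (A,hash)→3700, (C,merge)→4250, (A,merge)→4300, (C,hash)→4400, (C,nl)→50200 …(+1); best=2750 via (A,nl_idx)
  {ABE}: card=300000; try (B,hash)→10920, (E,hash)→19920, (B,merge)→56520, (E,merge)→229440, (B,nl_idx)→337520, (B,nl)→1201520 …(+1); best=10920 via (B,hash)
  {ABD}: card=18000; try (B,merge)→5940, (B,hash)→6420, (D,hash)→19520, (B,nl_idx)→20940, (B,nl)→72780, (D,nl_idx)→111800 …(+2); best=5940 via (B,merge)
  {ABC}: card=37500; try (B,hash)→8650, (B,merge)→10750, (C,hash)→22800, (B,nl_idx)→44750, (B,nl)→152750, (C,merge)→231050 …(+1); best=8650 via (B,hash)
  {ADE}: card=4800; try (E,hash)→2140, (E,merge)→3580, (D,hash)→6240, (E,nl)→19980, (D,nl_idx)→30320, (D,merge)→53940 …(+1); best=2140 via (E,hash)
  {ACE}: card=10000; try (E,hash)→4370, (E,merge)→8390, (C,hash)→9520, (E,nl)→42750, (C,merge)→55770, (C,nl)→1001520; best=4370 via (E,hash)
  {ACD}: card=600; try (D,hash)→3970, (C,hash)→5020, (C,merge)→5190, (D,nl_idx)→6350, (D,merge)→8170, (D,nl)→32750 …(+1); best=3970 via (D,hash)
  {ABDE}: card=360000; try (B,hash)→12340, (E,hash)→25060, (B,merge)→72340, (E,merge)→294580, (D,hash)→311640, (B,nl_idx)→405340 …(+5); best=12340 via (B,hash)
  {ABCE}: card=750000; try (B,hash)→19770, (E,hash)→47270, (B,merge)→157370, (C,hash)→314920, (E,merge)→646790, (B,nl_idx)→844370 …(+4); best=19770 via (B,hash)
  {ABCD}: card=45000; try (B,hash)→9970, (B,merge)→13570, (C,hash)→27940, (D,hash)→46870, (B,nl_idx)→54370, (B,nl)→183970 …(+5); best=9970 via (B,hash)
  {ACDE}: card=12000; try (E,hash)→5690, (C,hash)→10940, (E,merge)→11210, (D,hash)→15090, (E,nl)→51970, (C,merge)→71590 …(+4); best=5690 via (E,hash)
  {ABCDE}: card=900000; try (B,hash)→23090, (E,hash)→56090, (B,merge)→188690, (C,hash)→376340, (D,hash)→770490, (E,merge)→775610 …(+8); best=23090 via (B,hash)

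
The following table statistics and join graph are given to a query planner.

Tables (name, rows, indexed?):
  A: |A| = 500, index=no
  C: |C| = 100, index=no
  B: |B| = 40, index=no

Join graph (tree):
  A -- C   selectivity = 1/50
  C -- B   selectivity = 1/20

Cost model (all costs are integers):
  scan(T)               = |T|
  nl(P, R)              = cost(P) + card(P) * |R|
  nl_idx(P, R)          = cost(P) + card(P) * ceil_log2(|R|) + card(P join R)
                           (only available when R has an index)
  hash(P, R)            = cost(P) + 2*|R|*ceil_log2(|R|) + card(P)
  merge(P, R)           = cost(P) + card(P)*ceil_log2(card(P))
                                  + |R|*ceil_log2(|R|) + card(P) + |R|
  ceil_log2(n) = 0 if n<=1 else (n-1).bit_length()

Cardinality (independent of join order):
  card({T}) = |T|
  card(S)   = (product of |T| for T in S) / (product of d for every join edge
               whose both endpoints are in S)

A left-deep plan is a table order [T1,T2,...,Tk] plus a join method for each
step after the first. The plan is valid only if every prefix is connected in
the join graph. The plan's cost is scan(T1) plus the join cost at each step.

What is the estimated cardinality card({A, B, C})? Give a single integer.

Tables in S: A(500), B(40), C(100)
Edges inside S: A-C(d=50), C-B(d=20)
numerator = 500 * 40 * 100 = 2000000
denominator = 50 * 20 = 1000
card(S) = 2000000 / 1000 = 2000

2000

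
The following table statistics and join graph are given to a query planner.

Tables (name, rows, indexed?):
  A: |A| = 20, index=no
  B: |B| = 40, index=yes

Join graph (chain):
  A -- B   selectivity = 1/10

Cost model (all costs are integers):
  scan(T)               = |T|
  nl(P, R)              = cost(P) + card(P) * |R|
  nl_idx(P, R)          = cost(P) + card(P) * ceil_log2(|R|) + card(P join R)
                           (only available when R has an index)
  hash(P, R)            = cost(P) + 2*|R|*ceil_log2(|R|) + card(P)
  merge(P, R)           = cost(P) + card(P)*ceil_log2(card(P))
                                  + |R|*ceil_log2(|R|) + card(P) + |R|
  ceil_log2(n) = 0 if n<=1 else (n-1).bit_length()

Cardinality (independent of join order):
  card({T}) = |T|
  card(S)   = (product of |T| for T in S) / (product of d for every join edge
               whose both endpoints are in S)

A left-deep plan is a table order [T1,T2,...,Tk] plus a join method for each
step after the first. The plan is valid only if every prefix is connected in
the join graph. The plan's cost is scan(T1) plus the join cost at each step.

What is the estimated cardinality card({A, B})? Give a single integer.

80

Tables in S: A(20), B(40)
Edges inside S: A-B(d=10)
numerator = 20 * 40 = 800
denominator = 10 = 10
card(S) = 800 / 10 = 80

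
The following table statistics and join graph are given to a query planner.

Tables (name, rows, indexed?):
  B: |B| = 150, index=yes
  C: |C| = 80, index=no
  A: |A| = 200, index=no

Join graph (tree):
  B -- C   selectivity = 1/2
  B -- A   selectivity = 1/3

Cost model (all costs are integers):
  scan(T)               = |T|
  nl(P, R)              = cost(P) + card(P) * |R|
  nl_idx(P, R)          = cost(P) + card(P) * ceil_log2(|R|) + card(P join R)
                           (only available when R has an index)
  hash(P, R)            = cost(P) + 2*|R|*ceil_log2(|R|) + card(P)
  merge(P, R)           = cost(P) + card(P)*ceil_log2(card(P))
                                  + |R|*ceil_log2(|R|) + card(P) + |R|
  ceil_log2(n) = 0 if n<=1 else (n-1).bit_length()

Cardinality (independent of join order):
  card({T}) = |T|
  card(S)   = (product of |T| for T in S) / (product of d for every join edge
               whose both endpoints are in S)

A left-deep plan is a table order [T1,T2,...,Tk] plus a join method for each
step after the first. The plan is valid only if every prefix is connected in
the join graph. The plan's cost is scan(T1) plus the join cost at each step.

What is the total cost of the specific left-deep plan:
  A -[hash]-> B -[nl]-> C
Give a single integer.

step 1: scan A: cost=200, card=200
step 2: join B via hash
    card(P join B) = 200*150/(3) = 10000
    cost = 200 + 2*150*8 + 200 = 2800
step 3: join C via nl
    card(P join C) = 10000*80/(2) = 400000
    cost = 2800 + 10000*80 = 802800

802800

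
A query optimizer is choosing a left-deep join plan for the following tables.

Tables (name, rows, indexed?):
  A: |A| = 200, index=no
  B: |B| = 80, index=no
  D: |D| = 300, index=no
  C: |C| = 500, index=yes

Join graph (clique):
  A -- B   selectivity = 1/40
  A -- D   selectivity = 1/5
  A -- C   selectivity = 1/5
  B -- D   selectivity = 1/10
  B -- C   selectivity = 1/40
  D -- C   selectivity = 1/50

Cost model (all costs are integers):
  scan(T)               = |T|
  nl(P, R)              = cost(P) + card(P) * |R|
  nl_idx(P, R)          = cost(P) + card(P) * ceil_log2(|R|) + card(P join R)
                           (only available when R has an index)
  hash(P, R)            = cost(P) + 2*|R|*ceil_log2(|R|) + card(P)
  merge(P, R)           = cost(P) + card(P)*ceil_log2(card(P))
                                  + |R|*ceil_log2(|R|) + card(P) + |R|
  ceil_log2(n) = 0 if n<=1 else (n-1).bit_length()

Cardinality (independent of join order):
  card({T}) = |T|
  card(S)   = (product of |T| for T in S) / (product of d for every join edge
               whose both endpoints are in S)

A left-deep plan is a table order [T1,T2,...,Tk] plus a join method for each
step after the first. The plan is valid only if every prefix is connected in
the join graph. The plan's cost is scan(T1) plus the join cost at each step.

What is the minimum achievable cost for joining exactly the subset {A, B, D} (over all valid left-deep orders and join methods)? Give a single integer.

Selinger DP over subsets of {A,B,D}:
  {A}: scan cost=200, card=200
  {B}: scan cost=80, card=80
  {D}: scan cost=300, card=300
  {AB}: card=400; try (B,hash)→1520, (A,merge)→2520, (B,merge)→2640, (A,hash)→3360, (A,nl)→16080, (B,nl)→16200; best=1520 via (B,hash)
  {AD}: card=12000; try (A,hash)→3800, (D,merge)→5000, (A,merge)→5100, (D,hash)→5800, (D,nl)→60200, (A,nl)→60300; best=3800 via (A,hash)
  {BD}: card=2400; try (B,hash)→1720, (D,merge)→3720, (B,merge)→3940, (D,hash)→5560, (D,nl)→24080, (B,nl)→24300; best=1720 via (B,hash)
  {ABD}: card=2400; try (D,hash)→7320, (A,hash)→7320, (D,merge)→8520, (B,hash)→16920, (A,merge)→34720, (D,nl)→121520 …(+3); best=7320 via (D,hash)

7320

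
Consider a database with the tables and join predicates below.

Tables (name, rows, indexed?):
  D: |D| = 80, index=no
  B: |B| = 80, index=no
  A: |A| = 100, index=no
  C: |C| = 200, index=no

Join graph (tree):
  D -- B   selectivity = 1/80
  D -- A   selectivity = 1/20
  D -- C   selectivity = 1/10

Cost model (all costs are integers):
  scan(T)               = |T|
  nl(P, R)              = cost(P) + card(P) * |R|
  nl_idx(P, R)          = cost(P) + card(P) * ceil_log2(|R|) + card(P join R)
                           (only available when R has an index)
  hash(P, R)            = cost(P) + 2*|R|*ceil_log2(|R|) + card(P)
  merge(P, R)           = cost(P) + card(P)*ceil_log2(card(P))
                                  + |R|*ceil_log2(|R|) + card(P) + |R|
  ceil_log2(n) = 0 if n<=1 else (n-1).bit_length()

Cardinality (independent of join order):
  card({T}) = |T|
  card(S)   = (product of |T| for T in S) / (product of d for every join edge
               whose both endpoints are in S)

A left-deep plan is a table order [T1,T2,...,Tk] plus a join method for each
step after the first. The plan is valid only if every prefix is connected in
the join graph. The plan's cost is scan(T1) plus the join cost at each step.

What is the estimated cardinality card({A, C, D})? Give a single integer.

8000

Tables in S: A(100), C(200), D(80)
Edges inside S: D-A(d=20), D-C(d=10)
numerator = 100 * 200 * 80 = 1600000
denominator = 20 * 10 = 200
card(S) = 1600000 / 200 = 8000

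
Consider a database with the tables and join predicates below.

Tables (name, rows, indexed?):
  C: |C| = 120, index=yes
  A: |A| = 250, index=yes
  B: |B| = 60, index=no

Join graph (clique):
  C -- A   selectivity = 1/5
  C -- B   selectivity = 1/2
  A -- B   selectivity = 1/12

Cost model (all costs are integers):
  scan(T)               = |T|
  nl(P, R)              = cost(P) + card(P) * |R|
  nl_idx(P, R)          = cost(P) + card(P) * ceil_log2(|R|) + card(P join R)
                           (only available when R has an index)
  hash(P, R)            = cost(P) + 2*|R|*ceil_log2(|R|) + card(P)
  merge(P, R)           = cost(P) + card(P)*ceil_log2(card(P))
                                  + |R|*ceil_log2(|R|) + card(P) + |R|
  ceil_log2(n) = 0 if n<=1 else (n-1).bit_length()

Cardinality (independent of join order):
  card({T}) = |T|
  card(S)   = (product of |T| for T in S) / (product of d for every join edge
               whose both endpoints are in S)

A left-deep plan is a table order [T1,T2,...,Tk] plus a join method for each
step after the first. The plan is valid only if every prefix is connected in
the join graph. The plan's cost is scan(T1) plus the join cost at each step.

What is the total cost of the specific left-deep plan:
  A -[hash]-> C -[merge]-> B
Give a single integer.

86600

step 1: scan A: cost=250, card=250
step 2: join C via hash
    card(P join C) = 250*120/(5) = 6000
    cost = 250 + 2*120*7 + 250 = 2180
step 3: join B via merge
    card(P join B) = 6000*60/(2*12) = 15000
    cost = 2180 + 6000*13 + 60*6 + 6000 + 60 = 86600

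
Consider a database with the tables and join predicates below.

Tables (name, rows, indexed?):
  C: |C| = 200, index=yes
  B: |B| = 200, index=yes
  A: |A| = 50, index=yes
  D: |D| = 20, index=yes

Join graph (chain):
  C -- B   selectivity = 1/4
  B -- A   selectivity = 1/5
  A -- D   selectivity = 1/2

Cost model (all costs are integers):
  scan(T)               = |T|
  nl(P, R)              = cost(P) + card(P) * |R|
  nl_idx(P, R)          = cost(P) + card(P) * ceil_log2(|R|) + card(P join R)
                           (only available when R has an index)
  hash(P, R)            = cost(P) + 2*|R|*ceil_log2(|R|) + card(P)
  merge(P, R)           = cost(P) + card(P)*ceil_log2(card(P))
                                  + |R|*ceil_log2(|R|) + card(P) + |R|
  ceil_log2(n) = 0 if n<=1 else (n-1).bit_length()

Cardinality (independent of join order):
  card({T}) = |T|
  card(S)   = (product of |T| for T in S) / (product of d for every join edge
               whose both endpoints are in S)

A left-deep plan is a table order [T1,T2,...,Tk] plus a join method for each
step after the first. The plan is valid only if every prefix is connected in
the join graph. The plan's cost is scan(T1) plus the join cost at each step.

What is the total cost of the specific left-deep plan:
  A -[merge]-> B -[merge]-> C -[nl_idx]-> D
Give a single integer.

step 1: scan A: cost=50, card=50
step 2: join B via merge
    card(P join B) = 50*200/(5) = 2000
    cost = 50 + 50*6 + 200*8 + 50 + 200 = 2200
step 3: join C via merge
    card(P join C) = 2000*200/(4) = 100000
    cost = 2200 + 2000*11 + 200*8 + 2000 + 200 = 28000
step 4: join D via nl_idx
    card(P join D) = 100000*20/(2) = 1000000
    cost = 28000 + 100000*5 + 1000000 = 1528000

1528000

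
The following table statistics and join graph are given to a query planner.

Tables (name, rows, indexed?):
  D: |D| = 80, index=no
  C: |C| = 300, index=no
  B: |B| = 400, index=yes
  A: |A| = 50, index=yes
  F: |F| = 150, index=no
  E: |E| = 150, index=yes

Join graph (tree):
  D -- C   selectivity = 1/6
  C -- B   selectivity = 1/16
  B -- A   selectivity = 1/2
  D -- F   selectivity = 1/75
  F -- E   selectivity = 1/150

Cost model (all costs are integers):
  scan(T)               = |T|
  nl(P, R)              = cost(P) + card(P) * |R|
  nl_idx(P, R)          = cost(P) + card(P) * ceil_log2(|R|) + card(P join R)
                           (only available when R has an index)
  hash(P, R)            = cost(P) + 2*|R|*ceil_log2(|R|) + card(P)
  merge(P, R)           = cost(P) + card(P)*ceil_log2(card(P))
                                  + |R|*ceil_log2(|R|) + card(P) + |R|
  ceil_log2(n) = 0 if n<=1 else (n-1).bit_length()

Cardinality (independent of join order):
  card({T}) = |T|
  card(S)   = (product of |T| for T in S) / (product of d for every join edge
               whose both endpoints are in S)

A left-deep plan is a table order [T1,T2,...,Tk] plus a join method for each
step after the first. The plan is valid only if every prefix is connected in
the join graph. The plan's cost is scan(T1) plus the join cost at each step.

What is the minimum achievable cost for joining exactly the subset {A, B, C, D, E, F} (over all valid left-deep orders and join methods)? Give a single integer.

223010

Selinger DP over subsets of {A,B,C,D,E,F}:
  {D}: scan cost=80, card=80
  {C}: scan cost=300, card=300
  {B}: scan cost=400, card=400
  {A}: scan cost=50, card=50
  {F}: scan cost=150, card=150
  {E}: scan cost=150, card=150
  {CD}: card=4000; try (D,hash)→1720, (C,merge)→3720, (D,merge)→3940, (C,hash)→5560, (C,nl)→24080, (D,nl)→24300; best=1720 via (D,hash)
  {DF}: card=160; try (D,hash)→1420, (F,merge)→2070, (D,merge)→2140, (F,hash)→2560, (F,nl)→12080, (D,nl)→12150; best=1420 via (D,hash)
  {BC}: card=7500; try (C,hash)→6200, (B,merge)→7300, (C,merge)→7400, (B,hash)→7800, (B,nl_idx)→10500, (B,nl)→120300 …(+1); best=6200 via (C,hash)
  {AB}: card=10000; try (A,hash)→1400, (B,merge)→4400, (A,merge)→4750, (B,hash)→7300, (B,nl_idx)→10500, (A,nl_idx)→12800 …(+2); best=1400 via (A,hash)
  {EF}: card=150; try (E,nl_idx)→1500, (F,hash)→2700, (E,hash)→2700, (F,merge)→2850, (E,merge)→2850, (F,nl)→22650 …(+1); best=1500 via (E,nl_idx)
  {BCD}: card=100000; try (B,hash)→12920, (D,hash)→14820, (B,merge)→57720, (D,merge)→111840, (B,nl_idx)→137720, (D,nl)→606200 …(+1); best=12920 via (B,hash)
  {CDF}: card=8000; try (C,merge)→5860, (C,hash)→6980, (F,hash)→8120, (C,nl)→49420, (F,merge)→55070, (F,nl)→601720; best=5860 via (C,merge)
  {DEF}: card=160; try (D,hash)→2770, (E,nl_idx)→2860, (D,merge)→3490, (E,hash)→3980, (E,merge)→4210, (D,nl)→13500 …(+1); best=2770 via (D,hash)
  {ABC}: card=187500; try (A,hash)→14300, (C,hash)→16800, (A,merge)→111550, (C,merge)→154400, (A,nl_idx)→238700, (A,nl)→381200 …(+1); best=14300 via (A,hash)
  {ABCD}: card=2500000; try (A,hash)→113520, (D,hash)→202920, (A,merge)→1813270, (A,nl_idx)→3112920, (D,merge)→3577440, (A,nl)→5012920 …(+1); best=113520 via (A,hash)
  {BCDF}: card=200000; try (B,hash)→21060, (F,hash)→115320, (B,merge)→121860, (B,nl_idx)→277860, (F,merge)→1814270, (B,nl)→3205860 …(+1); best=21060 via (B,hash)
  {CDEF}: card=8000; try (C,merge)→7210, (C,hash)→8330, (E,hash)→16260, (C,nl)→50770, (E,nl_idx)→77860, (E,merge)→119210 …(+1); best=7210 via (C,merge)
  {ABCDF}: card=5000000; try (A,hash)→221660, (F,hash)→2615920, (A,merge)→3821410, (A,nl_idx)→6221060, (A,nl)→10021060, (F,merge)→57614870 …(+1); best=221660 via (A,hash)
  {BCDEF}: card=200000; try (B,hash)→22410, (B,merge)→123210, (E,hash)→223460, (B,nl_idx)→279210, (E,nl_idx)→1821060, (B,nl)→3207210 …(+2); best=22410 via (B,hash)
  {ABCDEF}: card=5000000; try (A,hash)→223010, (A,merge)→3822760, (E,hash)→5224060, (A,nl_idx)→6222410, (A,nl)→10022410, (E,nl_idx)→45221660 …(+2); best=223010 via (A,hash)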